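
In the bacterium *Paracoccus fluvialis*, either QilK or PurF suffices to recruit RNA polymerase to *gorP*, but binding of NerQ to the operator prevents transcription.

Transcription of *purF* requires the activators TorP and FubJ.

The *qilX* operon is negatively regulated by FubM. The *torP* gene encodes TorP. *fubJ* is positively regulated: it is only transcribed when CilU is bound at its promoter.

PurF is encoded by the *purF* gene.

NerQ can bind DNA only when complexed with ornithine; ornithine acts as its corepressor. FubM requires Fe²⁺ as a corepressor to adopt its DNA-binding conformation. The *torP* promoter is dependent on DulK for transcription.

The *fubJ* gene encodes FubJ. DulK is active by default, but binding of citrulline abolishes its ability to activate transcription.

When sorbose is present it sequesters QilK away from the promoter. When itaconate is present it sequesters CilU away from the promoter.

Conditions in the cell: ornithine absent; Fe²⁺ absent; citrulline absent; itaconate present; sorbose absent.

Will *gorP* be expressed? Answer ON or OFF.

ON

Sorbose is absent, so QilK is active.
Citrulline is absent, so DulK is active.
No repressor is bound and DulK is active, so *torP* is transcribed.
So TorP is produced and active.
Itaconate is present, so CilU is inactive.
Required activator CilU is absent, so *fubJ* is not transcribed.
So FubJ is not produced.
Required activator FubJ is absent, so *purF* is not transcribed.
So PurF is not produced.
Ornithine is absent, so NerQ is inactive.
Activator QilK is present, so *gorP* is transcribed.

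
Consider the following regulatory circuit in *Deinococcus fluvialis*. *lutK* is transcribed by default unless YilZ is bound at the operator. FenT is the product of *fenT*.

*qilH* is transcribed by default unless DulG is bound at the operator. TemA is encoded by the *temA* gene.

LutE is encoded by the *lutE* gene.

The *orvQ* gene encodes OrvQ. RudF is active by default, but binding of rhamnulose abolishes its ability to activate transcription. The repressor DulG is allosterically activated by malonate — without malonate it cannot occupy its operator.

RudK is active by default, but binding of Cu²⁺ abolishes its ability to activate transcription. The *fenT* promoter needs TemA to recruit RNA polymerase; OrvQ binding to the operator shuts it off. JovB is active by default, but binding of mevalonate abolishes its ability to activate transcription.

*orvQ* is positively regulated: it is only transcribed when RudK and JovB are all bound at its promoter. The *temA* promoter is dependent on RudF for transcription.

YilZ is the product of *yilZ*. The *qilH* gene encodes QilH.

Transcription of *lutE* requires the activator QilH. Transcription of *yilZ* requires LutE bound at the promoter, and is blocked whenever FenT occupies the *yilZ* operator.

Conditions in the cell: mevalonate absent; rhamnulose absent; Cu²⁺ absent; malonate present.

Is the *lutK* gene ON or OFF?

Cu²⁺ is absent, so RudK is active.
Mevalonate is absent, so JovB is active.
No repressor is bound and RudK and JovB are active, so *orvQ* is transcribed.
So OrvQ is produced and active.
Rhamnulose is absent, so RudF is active.
No repressor is bound and RudF is active, so *temA* is transcribed.
So TemA is produced and active.
With repressor OrvQ bound, *fenT* is not transcribed.
So FenT is not produced.
Malonate is present, so DulG is active.
With repressor DulG bound, *qilH* is not transcribed.
So QilH is not produced.
Required activator QilH is absent, so *lutE* is not transcribed.
So LutE is not produced.
Required activator LutE is absent, so *yilZ* is not transcribed.
So YilZ is not produced.
With no repressor bound, *lutK* is transcribed.

ON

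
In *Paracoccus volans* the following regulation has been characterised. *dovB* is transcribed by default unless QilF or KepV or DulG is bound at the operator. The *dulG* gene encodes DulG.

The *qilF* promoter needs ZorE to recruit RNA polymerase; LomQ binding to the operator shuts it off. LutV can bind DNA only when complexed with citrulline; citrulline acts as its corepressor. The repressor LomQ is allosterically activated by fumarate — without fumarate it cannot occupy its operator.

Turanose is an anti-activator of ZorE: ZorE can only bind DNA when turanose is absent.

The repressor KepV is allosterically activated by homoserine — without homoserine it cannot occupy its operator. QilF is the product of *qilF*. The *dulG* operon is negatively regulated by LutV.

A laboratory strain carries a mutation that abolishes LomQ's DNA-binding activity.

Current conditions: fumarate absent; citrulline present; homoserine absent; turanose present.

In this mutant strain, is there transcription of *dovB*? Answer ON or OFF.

ON

Turanose is present, so ZorE is inactive.
LomQ is non-functional in this strain, so it has no effect.
Required activator ZorE is absent, so *qilF* is not transcribed.
So QilF is not produced.
Homoserine is absent, so KepV is inactive.
Citrulline is present, so LutV is active.
With repressor LutV bound, *dulG* is not transcribed.
So DulG is not produced.
With no repressor bound, *dovB* is transcribed.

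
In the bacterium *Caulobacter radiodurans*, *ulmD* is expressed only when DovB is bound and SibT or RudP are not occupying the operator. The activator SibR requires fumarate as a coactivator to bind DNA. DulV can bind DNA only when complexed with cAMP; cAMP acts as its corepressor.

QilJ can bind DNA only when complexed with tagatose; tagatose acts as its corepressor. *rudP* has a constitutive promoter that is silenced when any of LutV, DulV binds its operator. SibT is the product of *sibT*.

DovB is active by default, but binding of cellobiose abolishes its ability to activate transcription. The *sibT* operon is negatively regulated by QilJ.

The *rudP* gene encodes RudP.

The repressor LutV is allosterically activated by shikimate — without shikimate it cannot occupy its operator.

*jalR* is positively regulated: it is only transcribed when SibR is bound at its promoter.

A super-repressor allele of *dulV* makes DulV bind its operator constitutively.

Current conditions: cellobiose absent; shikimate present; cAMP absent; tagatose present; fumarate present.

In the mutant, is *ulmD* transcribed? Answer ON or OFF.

Cellobiose is absent, so DovB is active.
Tagatose is present, so QilJ is active.
With repressor QilJ bound, *sibT* is not transcribed.
So SibT is not produced.
Shikimate is present, so LutV is active.
DulV is constitutively active in this strain.
With repressor LutV bound, *rudP* is not transcribed.
So RudP is not produced.
No repressor is bound and DovB is active, so *ulmD* is transcribed.

ON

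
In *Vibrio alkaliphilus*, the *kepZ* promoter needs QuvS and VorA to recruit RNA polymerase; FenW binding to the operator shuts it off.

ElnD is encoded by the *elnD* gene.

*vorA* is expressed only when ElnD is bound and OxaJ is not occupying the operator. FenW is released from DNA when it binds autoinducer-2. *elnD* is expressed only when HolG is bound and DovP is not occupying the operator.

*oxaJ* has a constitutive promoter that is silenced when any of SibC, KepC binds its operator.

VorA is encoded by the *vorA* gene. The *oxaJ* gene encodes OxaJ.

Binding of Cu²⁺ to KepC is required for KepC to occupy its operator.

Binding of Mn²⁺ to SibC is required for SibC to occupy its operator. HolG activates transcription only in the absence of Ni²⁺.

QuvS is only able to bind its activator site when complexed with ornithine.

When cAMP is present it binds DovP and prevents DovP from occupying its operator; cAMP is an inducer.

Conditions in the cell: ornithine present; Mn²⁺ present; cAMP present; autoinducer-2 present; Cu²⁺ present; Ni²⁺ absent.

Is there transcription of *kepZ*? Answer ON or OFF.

Ornithine is present, so QuvS is active.
Mn²⁺ is present, so SibC is active.
Cu²⁺ is present, so KepC is active.
With repressor SibC bound, *oxaJ* is not transcribed.
So OxaJ is not produced.
Ni²⁺ is absent, so HolG is active.
cAMP is present, so DovP is inactive.
No repressor is bound and HolG is active, so *elnD* is transcribed.
So ElnD is produced and active.
No repressor is bound and ElnD is active, so *vorA* is transcribed.
So VorA is produced and active.
Autoinducer-2 is present, so FenW is inactive.
No repressor is bound and QuvS and VorA are active, so *kepZ* is transcribed.

ON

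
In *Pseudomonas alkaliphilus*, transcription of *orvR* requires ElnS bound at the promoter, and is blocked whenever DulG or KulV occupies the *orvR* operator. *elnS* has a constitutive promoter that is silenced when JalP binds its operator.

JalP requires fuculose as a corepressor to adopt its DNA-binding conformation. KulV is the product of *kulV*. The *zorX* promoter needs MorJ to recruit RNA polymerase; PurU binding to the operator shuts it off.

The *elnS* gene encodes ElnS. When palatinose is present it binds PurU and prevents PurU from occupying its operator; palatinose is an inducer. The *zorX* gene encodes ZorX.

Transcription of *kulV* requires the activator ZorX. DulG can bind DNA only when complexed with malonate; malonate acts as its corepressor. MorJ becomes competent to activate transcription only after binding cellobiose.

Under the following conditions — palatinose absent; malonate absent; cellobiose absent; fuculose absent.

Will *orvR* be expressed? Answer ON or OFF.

ON

Malonate is absent, so DulG is inactive.
Fuculose is absent, so JalP is inactive.
With no repressor bound, *elnS* is transcribed.
So ElnS is produced and active.
Cellobiose is absent, so MorJ is inactive.
Palatinose is absent, so PurU is active.
With repressor PurU bound, *zorX* is not transcribed.
So ZorX is not produced.
Required activator ZorX is absent, so *kulV* is not transcribed.
So KulV is not produced.
No repressor is bound and ElnS is active, so *orvR* is transcribed.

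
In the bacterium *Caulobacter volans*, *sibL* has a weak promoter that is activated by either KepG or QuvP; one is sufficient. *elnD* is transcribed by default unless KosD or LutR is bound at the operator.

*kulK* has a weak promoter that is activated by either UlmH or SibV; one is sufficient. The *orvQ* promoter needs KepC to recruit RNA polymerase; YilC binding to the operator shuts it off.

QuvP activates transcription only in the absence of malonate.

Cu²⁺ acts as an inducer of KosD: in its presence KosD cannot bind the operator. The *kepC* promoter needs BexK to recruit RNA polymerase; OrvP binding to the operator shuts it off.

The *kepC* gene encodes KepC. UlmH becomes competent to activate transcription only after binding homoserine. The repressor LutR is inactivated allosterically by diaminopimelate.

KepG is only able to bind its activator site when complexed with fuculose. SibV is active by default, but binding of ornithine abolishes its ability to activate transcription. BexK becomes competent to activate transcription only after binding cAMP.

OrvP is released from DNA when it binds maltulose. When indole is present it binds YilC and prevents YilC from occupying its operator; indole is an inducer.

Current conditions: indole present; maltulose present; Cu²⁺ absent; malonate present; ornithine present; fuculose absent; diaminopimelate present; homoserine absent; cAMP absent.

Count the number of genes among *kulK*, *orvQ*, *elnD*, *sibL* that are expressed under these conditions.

0

Homoserine is absent, so UlmH is inactive.
Ornithine is present, so SibV is inactive.
No activator is available at the *kulK* promoter, so *kulK* is not transcribed.
→ *kulK* is OFF.
cAMP is absent, so BexK is inactive.
Maltulose is present, so OrvP is inactive.
Required activator BexK is absent, so *kepC* is not transcribed.
So KepC is not produced.
Indole is present, so YilC is inactive.
Required activator KepC is absent, so *orvQ* is not transcribed.
→ *orvQ* is OFF.
Cu²⁺ is absent, so KosD is active.
Diaminopimelate is present, so LutR is inactive.
With repressor KosD bound, *elnD* is not transcribed.
→ *elnD* is OFF.
Fuculose is absent, so KepG is inactive.
Malonate is present, so QuvP is inactive.
No activator is available at the *sibL* promoter, so *sibL* is not transcribed.
→ *sibL* is OFF.
0 of the 4 genes are transcribed.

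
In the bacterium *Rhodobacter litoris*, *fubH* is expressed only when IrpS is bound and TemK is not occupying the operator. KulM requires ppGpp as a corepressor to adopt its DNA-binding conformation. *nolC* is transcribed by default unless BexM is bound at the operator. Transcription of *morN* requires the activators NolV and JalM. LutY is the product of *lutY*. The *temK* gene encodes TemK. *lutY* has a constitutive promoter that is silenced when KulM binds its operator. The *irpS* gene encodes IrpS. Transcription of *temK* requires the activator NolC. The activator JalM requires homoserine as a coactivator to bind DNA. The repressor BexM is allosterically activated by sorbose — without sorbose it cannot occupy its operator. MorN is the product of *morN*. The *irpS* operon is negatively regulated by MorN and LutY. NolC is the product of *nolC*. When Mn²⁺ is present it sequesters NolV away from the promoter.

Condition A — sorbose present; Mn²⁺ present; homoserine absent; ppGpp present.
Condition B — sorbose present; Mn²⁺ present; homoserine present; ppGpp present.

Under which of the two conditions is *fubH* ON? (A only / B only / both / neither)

Condition A:
Sorbose is present, so BexM is active.
With repressor BexM bound, *nolC* is not transcribed.
So NolC is not produced.
Required activator NolC is absent, so *temK* is not transcribed.
So TemK is not produced.
Mn²⁺ is present, so NolV is inactive.
Homoserine is absent, so JalM is inactive.
Required activator NolV is absent, so *morN* is not transcribed.
So MorN is not produced.
ppGpp is present, so KulM is active.
With repressor KulM bound, *lutY* is not transcribed.
So LutY is not produced.
With no repressor bound, *irpS* is transcribed.
So IrpS is produced and active.
No repressor is bound and IrpS is active, so *fubH* is transcribed.
→ *fubH* is ON in A.
Condition B:
Sorbose is present, so BexM is active.
With repressor BexM bound, *nolC* is not transcribed.
So NolC is not produced.
Required activator NolC is absent, so *temK* is not transcribed.
So TemK is not produced.
Mn²⁺ is present, so NolV is inactive.
Homoserine is present, so JalM is active.
Required activator NolV is absent, so *morN* is not transcribed.
So MorN is not produced.
ppGpp is present, so KulM is active.
With repressor KulM bound, *lutY* is not transcribed.
So LutY is not produced.
With no repressor bound, *irpS* is transcribed.
So IrpS is produced and active.
No repressor is bound and IrpS is active, so *fubH* is transcribed.
→ *fubH* is ON in B.

both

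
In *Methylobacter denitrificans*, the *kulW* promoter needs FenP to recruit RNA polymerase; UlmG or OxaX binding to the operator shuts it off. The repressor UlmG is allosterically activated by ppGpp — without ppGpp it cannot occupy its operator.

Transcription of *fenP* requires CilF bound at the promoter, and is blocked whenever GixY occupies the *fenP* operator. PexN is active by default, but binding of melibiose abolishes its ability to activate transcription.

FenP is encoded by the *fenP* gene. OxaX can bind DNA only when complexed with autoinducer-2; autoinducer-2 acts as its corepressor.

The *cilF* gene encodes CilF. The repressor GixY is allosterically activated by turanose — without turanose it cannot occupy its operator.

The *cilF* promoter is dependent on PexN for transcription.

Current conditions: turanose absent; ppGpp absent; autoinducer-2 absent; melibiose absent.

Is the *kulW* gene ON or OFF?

Melibiose is absent, so PexN is active.
No repressor is bound and PexN is active, so *cilF* is transcribed.
So CilF is produced and active.
Turanose is absent, so GixY is inactive.
No repressor is bound and CilF is active, so *fenP* is transcribed.
So FenP is produced and active.
ppGpp is absent, so UlmG is inactive.
Autoinducer-2 is absent, so OxaX is inactive.
No repressor is bound and FenP is active, so *kulW* is transcribed.

ON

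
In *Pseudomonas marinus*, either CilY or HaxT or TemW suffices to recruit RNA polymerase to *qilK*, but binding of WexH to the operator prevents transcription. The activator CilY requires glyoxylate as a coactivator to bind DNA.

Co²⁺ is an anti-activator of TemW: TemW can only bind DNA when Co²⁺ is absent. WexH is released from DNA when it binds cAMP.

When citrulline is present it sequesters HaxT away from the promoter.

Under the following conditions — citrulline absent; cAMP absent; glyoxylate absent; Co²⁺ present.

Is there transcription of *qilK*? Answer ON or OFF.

OFF

Glyoxylate is absent, so CilY is inactive.
cAMP is absent, so WexH is active.
Citrulline is absent, so HaxT is active.
Co²⁺ is present, so TemW is inactive.
With repressor WexH bound, *qilK* is not transcribed.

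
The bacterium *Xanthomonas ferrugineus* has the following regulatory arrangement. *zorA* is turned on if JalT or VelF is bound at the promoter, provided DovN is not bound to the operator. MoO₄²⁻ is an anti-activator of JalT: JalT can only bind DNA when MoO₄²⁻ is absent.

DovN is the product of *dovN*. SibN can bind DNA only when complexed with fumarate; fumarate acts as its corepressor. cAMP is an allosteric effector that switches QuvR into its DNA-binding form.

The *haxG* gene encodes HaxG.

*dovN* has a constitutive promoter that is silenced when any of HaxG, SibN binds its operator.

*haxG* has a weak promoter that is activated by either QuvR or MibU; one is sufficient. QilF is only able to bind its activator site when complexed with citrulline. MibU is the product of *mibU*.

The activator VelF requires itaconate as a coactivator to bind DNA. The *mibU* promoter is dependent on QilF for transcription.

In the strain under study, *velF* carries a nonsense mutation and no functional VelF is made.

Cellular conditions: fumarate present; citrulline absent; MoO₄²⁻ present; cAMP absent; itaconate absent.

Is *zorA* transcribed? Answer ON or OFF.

OFF

MoO₄²⁻ is present, so JalT is inactive.
cAMP is absent, so QuvR is inactive.
Citrulline is absent, so QilF is inactive.
Required activator QilF is absent, so *mibU* is not transcribed.
So MibU is not produced.
No activator is available at the *haxG* promoter, so *haxG* is not transcribed.
So HaxG is not produced.
Fumarate is present, so SibN is active.
With repressor SibN bound, *dovN* is not transcribed.
So DovN is not produced.
VelF is non-functional in this strain, so it has no effect.
No activator is available at the *zorA* promoter, so *zorA* is not transcribed.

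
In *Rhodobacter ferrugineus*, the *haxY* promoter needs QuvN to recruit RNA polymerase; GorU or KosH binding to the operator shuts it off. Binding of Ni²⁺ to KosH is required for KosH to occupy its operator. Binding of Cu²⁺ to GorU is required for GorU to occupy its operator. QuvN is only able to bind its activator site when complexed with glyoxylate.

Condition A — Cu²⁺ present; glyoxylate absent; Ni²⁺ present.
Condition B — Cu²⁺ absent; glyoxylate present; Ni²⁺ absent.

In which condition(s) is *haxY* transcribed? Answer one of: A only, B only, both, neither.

B only

Condition A:
Cu²⁺ is present, so GorU is active.
Glyoxylate is absent, so QuvN is inactive.
Ni²⁺ is present, so KosH is active.
With repressor GorU bound, *haxY* is not transcribed.
→ *haxY* is OFF in A.
Condition B:
Cu²⁺ is absent, so GorU is inactive.
Glyoxylate is present, so QuvN is active.
Ni²⁺ is absent, so KosH is inactive.
No repressor is bound and QuvN is active, so *haxY* is transcribed.
→ *haxY* is ON in B.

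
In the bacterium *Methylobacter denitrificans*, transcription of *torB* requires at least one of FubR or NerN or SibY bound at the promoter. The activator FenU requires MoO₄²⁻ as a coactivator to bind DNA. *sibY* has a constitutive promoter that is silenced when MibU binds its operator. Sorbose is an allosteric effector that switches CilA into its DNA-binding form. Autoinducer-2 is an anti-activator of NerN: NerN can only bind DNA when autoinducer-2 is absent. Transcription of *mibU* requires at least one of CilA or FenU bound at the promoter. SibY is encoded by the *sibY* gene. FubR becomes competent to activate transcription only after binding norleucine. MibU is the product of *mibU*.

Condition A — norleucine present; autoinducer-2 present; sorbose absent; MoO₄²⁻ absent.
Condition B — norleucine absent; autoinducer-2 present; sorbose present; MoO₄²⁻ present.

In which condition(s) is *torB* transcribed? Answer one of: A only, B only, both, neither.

Condition A:
Norleucine is present, so FubR is active.
Autoinducer-2 is present, so NerN is inactive.
Sorbose is absent, so CilA is inactive.
MoO₄²⁻ is absent, so FenU is inactive.
No activator is available at the *mibU* promoter, so *mibU* is not transcribed.
So MibU is not produced.
With no repressor bound, *sibY* is transcribed.
So SibY is produced and active.
Activator FubR is present, so *torB* is transcribed.
→ *torB* is ON in A.
Condition B:
Norleucine is absent, so FubR is inactive.
Autoinducer-2 is present, so NerN is inactive.
Sorbose is present, so CilA is active.
MoO₄²⁻ is present, so FenU is active.
Activator CilA is present, so *mibU* is transcribed.
So MibU is produced and active.
With repressor MibU bound, *sibY* is not transcribed.
So SibY is not produced.
No activator is available at the *torB* promoter, so *torB* is not transcribed.
→ *torB* is OFF in B.

A only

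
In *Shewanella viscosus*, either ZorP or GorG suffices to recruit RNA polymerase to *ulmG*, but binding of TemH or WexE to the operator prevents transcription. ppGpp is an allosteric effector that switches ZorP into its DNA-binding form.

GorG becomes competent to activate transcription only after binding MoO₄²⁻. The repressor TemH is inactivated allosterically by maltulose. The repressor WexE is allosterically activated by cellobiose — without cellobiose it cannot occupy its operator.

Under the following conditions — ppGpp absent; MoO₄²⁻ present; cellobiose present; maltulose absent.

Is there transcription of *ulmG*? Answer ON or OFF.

Maltulose is absent, so TemH is active.
ppGpp is absent, so ZorP is inactive.
MoO₄²⁻ is present, so GorG is active.
Cellobiose is present, so WexE is active.
With repressor TemH bound, *ulmG* is not transcribed.

OFF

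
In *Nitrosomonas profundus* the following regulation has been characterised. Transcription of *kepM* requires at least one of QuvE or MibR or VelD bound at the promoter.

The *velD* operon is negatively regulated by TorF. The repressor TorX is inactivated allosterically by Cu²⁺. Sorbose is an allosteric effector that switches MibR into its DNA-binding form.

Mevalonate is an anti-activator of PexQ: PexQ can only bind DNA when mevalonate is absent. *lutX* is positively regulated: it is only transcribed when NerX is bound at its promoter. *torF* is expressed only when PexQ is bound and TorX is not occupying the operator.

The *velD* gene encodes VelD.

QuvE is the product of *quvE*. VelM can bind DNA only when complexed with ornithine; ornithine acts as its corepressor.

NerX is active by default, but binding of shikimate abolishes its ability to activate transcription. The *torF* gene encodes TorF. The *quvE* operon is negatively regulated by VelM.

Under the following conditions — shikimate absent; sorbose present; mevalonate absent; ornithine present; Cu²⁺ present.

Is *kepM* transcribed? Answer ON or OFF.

ON

Ornithine is present, so VelM is active.
With repressor VelM bound, *quvE* is not transcribed.
So QuvE is not produced.
Sorbose is present, so MibR is active.
Cu²⁺ is present, so TorX is inactive.
Mevalonate is absent, so PexQ is active.
No repressor is bound and PexQ is active, so *torF* is transcribed.
So TorF is produced and active.
With repressor TorF bound, *velD* is not transcribed.
So VelD is not produced.
Activator MibR is present, so *kepM* is transcribed.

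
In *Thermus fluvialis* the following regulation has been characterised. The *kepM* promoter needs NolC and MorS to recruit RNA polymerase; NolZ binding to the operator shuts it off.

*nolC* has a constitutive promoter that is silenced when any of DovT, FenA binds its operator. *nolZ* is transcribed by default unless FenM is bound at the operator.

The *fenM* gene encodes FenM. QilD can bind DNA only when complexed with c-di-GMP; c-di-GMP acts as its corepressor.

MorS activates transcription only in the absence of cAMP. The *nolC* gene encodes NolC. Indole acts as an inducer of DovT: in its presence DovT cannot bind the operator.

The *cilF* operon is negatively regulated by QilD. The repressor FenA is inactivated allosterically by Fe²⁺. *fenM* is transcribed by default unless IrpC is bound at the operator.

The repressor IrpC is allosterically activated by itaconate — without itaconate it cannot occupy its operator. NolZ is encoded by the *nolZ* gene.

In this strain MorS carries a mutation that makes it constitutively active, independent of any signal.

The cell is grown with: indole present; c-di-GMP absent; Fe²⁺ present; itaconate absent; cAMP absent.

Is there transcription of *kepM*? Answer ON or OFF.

ON

Indole is present, so DovT is inactive.
Fe²⁺ is present, so FenA is inactive.
With no repressor bound, *nolC* is transcribed.
So NolC is produced and active.
MorS is constitutively active in this strain.
Itaconate is absent, so IrpC is inactive.
With no repressor bound, *fenM* is transcribed.
So FenM is produced and active.
With repressor FenM bound, *nolZ* is not transcribed.
So NolZ is not produced.
No repressor is bound and NolC and MorS are active, so *kepM* is transcribed.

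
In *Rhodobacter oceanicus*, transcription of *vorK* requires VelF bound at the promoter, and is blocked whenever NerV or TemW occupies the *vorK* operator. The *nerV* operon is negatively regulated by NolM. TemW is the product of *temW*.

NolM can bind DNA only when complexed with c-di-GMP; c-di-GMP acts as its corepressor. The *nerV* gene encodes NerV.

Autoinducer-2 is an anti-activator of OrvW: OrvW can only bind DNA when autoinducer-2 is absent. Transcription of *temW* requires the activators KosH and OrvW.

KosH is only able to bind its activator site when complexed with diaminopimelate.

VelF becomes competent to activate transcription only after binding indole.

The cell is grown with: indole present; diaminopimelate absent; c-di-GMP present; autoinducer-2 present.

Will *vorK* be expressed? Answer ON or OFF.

ON

c-di-GMP is present, so NolM is active.
With repressor NolM bound, *nerV* is not transcribed.
So NerV is not produced.
Indole is present, so VelF is active.
Diaminopimelate is absent, so KosH is inactive.
Autoinducer-2 is present, so OrvW is inactive.
Required activator KosH is absent, so *temW* is not transcribed.
So TemW is not produced.
No repressor is bound and VelF is active, so *vorK* is transcribed.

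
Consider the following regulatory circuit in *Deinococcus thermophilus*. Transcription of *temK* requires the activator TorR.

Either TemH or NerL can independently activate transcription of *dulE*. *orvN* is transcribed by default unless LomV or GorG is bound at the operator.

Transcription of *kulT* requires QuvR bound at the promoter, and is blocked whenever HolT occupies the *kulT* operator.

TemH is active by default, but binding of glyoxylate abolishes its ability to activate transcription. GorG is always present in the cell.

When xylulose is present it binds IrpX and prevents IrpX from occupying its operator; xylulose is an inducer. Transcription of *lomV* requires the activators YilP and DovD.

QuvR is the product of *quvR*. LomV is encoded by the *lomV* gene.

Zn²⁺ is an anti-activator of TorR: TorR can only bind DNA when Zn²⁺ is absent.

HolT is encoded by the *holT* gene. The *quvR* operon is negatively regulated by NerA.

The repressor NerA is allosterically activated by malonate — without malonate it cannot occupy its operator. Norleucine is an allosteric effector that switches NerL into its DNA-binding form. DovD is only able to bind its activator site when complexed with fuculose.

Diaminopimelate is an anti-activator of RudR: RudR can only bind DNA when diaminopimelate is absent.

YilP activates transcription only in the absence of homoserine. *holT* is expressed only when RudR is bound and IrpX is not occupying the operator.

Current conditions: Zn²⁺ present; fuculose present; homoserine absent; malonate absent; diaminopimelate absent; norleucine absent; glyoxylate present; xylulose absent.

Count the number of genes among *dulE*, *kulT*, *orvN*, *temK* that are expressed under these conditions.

1

Glyoxylate is present, so TemH is inactive.
Norleucine is absent, so NerL is inactive.
No activator is available at the *dulE* promoter, so *dulE* is not transcribed.
→ *dulE* is OFF.
Diaminopimelate is absent, so RudR is active.
Xylulose is absent, so IrpX is active.
With repressor IrpX bound, *holT* is not transcribed.
So HolT is not produced.
Malonate is absent, so NerA is inactive.
With no repressor bound, *quvR* is transcribed.
So QuvR is produced and active.
No repressor is bound and QuvR is active, so *kulT* is transcribed.
→ *kulT* is ON.
Homoserine is absent, so YilP is active.
Fuculose is present, so DovD is active.
No repressor is bound and YilP and DovD are active, so *lomV* is transcribed.
So LomV is produced and active.
GorG is produced constitutively and is active.
With repressor LomV bound, *orvN* is not transcribed.
→ *orvN* is OFF.
Zn²⁺ is present, so TorR is inactive.
Required activator TorR is absent, so *temK* is not transcribed.
→ *temK* is OFF.
1 of the 4 genes is transcribed.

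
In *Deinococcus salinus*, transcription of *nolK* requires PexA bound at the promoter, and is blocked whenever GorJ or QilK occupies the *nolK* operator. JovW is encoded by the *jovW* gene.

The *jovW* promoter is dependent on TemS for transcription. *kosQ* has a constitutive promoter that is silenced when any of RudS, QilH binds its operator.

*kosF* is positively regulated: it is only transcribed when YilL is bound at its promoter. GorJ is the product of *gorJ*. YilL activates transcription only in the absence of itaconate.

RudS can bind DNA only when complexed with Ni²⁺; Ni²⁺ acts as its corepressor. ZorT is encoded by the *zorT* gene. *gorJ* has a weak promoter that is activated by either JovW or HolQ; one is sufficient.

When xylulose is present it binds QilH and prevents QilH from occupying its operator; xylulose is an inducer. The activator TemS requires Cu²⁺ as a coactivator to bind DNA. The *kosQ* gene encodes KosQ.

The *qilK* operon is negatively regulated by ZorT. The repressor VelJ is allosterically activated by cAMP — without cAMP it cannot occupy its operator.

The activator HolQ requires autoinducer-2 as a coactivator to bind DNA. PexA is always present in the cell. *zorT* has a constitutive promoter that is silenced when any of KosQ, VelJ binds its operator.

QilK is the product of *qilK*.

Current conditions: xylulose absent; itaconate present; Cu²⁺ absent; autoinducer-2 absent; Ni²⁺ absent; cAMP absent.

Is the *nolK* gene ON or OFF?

Cu²⁺ is absent, so TemS is inactive.
Required activator TemS is absent, so *jovW* is not transcribed.
So JovW is not produced.
Autoinducer-2 is absent, so HolQ is inactive.
No activator is available at the *gorJ* promoter, so *gorJ* is not transcribed.
So GorJ is not produced.
PexA is produced constitutively and is active.
Ni²⁺ is absent, so RudS is inactive.
Xylulose is absent, so QilH is active.
With repressor QilH bound, *kosQ* is not transcribed.
So KosQ is not produced.
cAMP is absent, so VelJ is inactive.
With no repressor bound, *zorT* is transcribed.
So ZorT is produced and active.
With repressor ZorT bound, *qilK* is not transcribed.
So QilK is not produced.
No repressor is bound and PexA is active, so *nolK* is transcribed.

ON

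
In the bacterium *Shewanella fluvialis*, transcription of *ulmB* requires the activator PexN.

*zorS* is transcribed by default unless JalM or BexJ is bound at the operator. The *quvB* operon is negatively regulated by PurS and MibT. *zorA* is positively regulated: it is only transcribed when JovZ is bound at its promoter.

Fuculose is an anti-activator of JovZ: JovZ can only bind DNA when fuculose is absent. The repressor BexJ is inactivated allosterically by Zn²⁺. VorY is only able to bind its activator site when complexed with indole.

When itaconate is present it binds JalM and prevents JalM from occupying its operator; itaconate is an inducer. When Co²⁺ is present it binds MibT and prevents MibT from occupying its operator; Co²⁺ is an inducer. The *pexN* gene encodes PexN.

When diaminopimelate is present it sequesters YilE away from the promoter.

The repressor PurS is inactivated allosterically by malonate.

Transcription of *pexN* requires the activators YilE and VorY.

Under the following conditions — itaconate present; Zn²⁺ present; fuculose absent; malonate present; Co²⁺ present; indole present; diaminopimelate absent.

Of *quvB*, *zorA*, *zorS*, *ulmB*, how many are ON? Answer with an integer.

Malonate is present, so PurS is inactive.
Co²⁺ is present, so MibT is inactive.
With no repressor bound, *quvB* is transcribed.
→ *quvB* is ON.
Fuculose is absent, so JovZ is active.
No repressor is bound and JovZ is active, so *zorA* is transcribed.
→ *zorA* is ON.
Itaconate is present, so JalM is inactive.
Zn²⁺ is present, so BexJ is inactive.
With no repressor bound, *zorS* is transcribed.
→ *zorS* is ON.
Diaminopimelate is absent, so YilE is active.
Indole is present, so VorY is active.
No repressor is bound and YilE and VorY are active, so *pexN* is transcribed.
So PexN is produced and active.
No repressor is bound and PexN is active, so *ulmB* is transcribed.
→ *ulmB* is ON.
4 of the 4 genes are transcribed.

4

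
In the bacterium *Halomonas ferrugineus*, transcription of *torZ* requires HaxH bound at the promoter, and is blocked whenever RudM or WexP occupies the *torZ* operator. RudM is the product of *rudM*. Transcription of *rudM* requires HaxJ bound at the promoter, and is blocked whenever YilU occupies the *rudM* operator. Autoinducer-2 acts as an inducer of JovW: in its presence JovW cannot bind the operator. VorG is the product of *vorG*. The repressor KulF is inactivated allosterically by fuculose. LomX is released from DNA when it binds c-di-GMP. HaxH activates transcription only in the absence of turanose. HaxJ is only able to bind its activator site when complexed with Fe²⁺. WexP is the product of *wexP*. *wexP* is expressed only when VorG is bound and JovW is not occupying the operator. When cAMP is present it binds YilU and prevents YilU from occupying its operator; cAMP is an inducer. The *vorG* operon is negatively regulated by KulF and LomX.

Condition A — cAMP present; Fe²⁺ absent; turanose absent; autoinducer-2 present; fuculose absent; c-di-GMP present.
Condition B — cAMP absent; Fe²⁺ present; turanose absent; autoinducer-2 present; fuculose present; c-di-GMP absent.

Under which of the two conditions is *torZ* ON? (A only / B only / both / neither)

Condition A:
cAMP is present, so YilU is inactive.
Fe²⁺ is absent, so HaxJ is inactive.
Required activator HaxJ is absent, so *rudM* is not transcribed.
So RudM is not produced.
Turanose is absent, so HaxH is active.
Autoinducer-2 is present, so JovW is inactive.
Fuculose is absent, so KulF is active.
c-di-GMP is present, so LomX is inactive.
With repressor KulF bound, *vorG* is not transcribed.
So VorG is not produced.
Required activator VorG is absent, so *wexP* is not transcribed.
So WexP is not produced.
No repressor is bound and HaxH is active, so *torZ* is transcribed.
→ *torZ* is ON in A.
Condition B:
cAMP is absent, so YilU is active.
Fe²⁺ is present, so HaxJ is active.
With repressor YilU bound, *rudM* is not transcribed.
So RudM is not produced.
Turanose is absent, so HaxH is active.
Autoinducer-2 is present, so JovW is inactive.
Fuculose is present, so KulF is inactive.
c-di-GMP is absent, so LomX is active.
With repressor LomX bound, *vorG* is not transcribed.
So VorG is not produced.
Required activator VorG is absent, so *wexP* is not transcribed.
So WexP is not produced.
No repressor is bound and HaxH is active, so *torZ* is transcribed.
→ *torZ* is ON in B.

both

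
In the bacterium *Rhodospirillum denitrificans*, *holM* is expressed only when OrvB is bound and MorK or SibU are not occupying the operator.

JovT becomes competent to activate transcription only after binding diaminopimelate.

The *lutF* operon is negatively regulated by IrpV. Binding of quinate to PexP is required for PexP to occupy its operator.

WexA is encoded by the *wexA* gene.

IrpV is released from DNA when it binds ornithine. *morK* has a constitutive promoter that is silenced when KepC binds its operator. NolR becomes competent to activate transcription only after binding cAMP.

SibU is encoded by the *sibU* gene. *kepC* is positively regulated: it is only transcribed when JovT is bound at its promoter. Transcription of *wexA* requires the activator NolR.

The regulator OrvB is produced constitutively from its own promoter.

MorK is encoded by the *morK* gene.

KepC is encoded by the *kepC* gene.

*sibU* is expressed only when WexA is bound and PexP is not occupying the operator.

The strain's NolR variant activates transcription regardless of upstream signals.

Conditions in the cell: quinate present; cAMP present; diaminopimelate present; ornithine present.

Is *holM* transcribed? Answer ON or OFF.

Diaminopimelate is present, so JovT is active.
No repressor is bound and JovT is active, so *kepC* is transcribed.
So KepC is produced and active.
With repressor KepC bound, *morK* is not transcribed.
So MorK is not produced.
Quinate is present, so PexP is active.
NolR is constitutively active in this strain.
No repressor is bound and NolR is active, so *wexA* is transcribed.
So WexA is produced and active.
With repressor PexP bound, *sibU* is not transcribed.
So SibU is not produced.
OrvB is produced constitutively and is active.
No repressor is bound and OrvB is active, so *holM* is transcribed.

ON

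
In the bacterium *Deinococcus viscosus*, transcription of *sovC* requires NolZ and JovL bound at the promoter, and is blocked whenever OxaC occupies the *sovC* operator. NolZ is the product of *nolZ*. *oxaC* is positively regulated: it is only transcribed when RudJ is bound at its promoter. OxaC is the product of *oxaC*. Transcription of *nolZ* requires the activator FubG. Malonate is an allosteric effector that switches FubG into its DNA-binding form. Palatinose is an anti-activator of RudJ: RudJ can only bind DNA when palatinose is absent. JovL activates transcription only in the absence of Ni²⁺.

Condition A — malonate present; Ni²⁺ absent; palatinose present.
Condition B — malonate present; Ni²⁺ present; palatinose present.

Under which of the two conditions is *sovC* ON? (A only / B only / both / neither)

A only

Condition A:
Malonate is present, so FubG is active.
No repressor is bound and FubG is active, so *nolZ* is transcribed.
So NolZ is produced and active.
Ni²⁺ is absent, so JovL is active.
Palatinose is present, so RudJ is inactive.
Required activator RudJ is absent, so *oxaC* is not transcribed.
So OxaC is not produced.
No repressor is bound and NolZ and JovL are active, so *sovC* is transcribed.
→ *sovC* is ON in A.
Condition B:
Malonate is present, so FubG is active.
No repressor is bound and FubG is active, so *nolZ* is transcribed.
So NolZ is produced and active.
Ni²⁺ is present, so JovL is inactive.
Palatinose is present, so RudJ is inactive.
Required activator RudJ is absent, so *oxaC* is not transcribed.
So OxaC is not produced.
Required activator JovL is absent, so *sovC* is not transcribed.
→ *sovC* is OFF in B.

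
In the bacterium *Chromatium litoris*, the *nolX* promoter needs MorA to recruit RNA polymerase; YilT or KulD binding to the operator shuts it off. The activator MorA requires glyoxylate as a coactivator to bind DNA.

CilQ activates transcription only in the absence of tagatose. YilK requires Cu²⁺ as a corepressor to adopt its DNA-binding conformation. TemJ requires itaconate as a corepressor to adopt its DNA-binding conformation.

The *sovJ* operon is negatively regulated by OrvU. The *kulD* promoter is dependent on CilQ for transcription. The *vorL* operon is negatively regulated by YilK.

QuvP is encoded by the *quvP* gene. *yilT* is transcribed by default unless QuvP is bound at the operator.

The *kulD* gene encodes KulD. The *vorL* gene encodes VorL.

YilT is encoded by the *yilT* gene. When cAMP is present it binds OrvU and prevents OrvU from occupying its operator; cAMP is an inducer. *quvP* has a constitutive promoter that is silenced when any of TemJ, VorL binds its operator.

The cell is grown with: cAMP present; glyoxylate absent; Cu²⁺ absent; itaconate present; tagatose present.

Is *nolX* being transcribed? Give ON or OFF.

OFF

Glyoxylate is absent, so MorA is inactive.
Itaconate is present, so TemJ is active.
Cu²⁺ is absent, so YilK is inactive.
With no repressor bound, *vorL* is transcribed.
So VorL is produced and active.
With repressor TemJ bound, *quvP* is not transcribed.
So QuvP is not produced.
With no repressor bound, *yilT* is transcribed.
So YilT is produced and active.
Tagatose is present, so CilQ is inactive.
Required activator CilQ is absent, so *kulD* is not transcribed.
So KulD is not produced.
With repressor YilT bound, *nolX* is not transcribed.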